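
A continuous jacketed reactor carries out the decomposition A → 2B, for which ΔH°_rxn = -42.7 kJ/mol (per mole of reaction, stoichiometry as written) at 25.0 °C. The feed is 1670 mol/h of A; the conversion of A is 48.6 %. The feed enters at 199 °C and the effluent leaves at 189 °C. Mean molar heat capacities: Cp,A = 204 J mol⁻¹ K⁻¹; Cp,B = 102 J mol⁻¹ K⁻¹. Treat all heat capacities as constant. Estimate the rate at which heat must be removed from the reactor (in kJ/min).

Q_out = 634 kJ/min

Extent of reaction ξ = 0.486 × 1670 = 811.62 mol/h
Reaction term: ξ·ΔH°_rxn = 811.62 × -42.7 = -34656 kJ/h
Sensible, feed 199→25 °C: -59278 kJ/h
Outlet flows (mol/h): A 858.38, B 1623.2
Sensible, products 25→189 °C: 55872 kJ/h
Q = ΔH = -38063 kJ/h = -10.573 kW
Heat removed = 634.38 kJ/min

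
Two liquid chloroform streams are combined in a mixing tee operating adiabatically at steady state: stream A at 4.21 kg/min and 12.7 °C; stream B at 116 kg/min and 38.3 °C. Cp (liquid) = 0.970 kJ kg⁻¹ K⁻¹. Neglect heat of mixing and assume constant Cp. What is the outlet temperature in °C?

T_out = 37.4 °C

No heat crosses the boundary, so H_out = H_in.
T_out = Σ ṁᵢCp,ᵢTᵢ / Σ ṁᵢCp,ᵢ
      = 4361.4 / 116.6 = 37.403 °C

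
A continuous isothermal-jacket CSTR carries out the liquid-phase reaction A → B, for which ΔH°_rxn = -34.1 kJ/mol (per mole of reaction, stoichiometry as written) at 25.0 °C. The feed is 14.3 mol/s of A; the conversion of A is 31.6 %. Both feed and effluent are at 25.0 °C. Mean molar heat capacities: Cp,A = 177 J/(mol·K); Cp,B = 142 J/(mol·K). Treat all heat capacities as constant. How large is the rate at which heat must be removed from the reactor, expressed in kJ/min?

Extent of reaction ξ = 0.316 × 14.3 = 4.5188 mol/s
Reaction term: ξ·ΔH°_rxn = 4.5188 × -34.1 = -154.09 kJ/s
Q = ΔH = -154.09 kJ/s = -154.09 kW
Heat removed = 9245.5 kJ/min

Q_out = 9250 kJ/min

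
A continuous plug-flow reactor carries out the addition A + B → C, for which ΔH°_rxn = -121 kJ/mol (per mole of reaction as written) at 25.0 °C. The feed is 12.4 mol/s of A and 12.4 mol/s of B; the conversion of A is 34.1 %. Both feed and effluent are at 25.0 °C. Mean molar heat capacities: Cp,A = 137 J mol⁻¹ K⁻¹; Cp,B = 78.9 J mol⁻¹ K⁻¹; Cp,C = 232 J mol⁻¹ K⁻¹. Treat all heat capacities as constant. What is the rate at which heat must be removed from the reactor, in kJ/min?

Extent of reaction ξ = 0.341 × 12.4 = 4.2284 mol/s
Reaction term: ξ·ΔH°_rxn = 4.2284 × -121 = -511.64 kJ/s
Q = ΔH = -511.64 kJ/s = -511.64 kW
Heat removed = 30698 kJ/min

Q_out = 30700 kJ/min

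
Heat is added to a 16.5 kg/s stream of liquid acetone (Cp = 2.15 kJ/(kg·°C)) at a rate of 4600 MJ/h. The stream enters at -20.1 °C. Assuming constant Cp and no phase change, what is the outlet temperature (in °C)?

T_out = 15.9 °C

Q = 4600 MJ/h = 1277.8 kJ/s
ΔT = Q/(ṁ·Cp) = 1277.8/(16.5×2.15) = 36.019 K
T_out = -20.1 + 36.019 = 15.919 °C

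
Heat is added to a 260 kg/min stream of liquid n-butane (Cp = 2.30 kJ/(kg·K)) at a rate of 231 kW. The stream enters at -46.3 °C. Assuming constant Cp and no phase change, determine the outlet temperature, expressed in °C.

Q = 231 kW = 13860 kJ/min
ΔT = Q/(ṁ·Cp) = 13860/(260×2.30) = 23.177 K
T_out = -46.3 + 23.177 = -23.123 °C

T_out = -23.1 °C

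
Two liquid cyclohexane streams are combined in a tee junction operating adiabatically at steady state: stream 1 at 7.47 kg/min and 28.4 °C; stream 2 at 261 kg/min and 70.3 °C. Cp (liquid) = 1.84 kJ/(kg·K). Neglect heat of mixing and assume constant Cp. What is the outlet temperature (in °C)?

T_out = 69.1 °C

No heat crosses the boundary, so H_out = H_in.
Σ ṁᵢCp,ᵢTᵢ = 7.47×1.84×28.4 + 261×1.84×70.3 = 34151
Σ ṁᵢCp,ᵢ = 7.47×1.84 + 261×1.84 = 493.98
T_out = 34151 / 493.98 = 69.134 °C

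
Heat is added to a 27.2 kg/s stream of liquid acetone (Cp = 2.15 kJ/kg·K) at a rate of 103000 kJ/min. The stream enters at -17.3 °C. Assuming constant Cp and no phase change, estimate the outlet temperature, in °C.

T_out = 12.1 °C

Q = 103000 kJ/min = 1716.7 kJ/s
ΔT = Q/(ṁ·Cp) = 1716.7/(27.2×2.15) = 29.355 K
T_out = -17.3 + 29.355 = 12.055 °C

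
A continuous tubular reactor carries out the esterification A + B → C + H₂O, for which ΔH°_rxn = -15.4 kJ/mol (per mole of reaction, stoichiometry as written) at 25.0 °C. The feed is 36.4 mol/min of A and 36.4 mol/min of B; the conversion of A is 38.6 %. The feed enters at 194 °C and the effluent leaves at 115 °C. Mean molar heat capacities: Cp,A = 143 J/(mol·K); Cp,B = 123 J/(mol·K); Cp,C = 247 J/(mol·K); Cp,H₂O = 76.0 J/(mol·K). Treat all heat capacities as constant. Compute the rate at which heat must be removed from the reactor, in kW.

Extent of reaction ξ = 0.386 × 36.4 = 14.05 mol/min
Reaction term: ξ·ΔH°_rxn = 14.05 × -15.4 = -216.38 kJ/min
Sensible, feed 194→25 °C: -1636.3 kJ/min
Outlet flows (mol/min): A 22.35, B 22.35, C 14.05, H₂O 14.05
Sensible, products 25→115 °C: 943.49 kJ/min
Q = ΔH = -909.21 kJ/min = -15.153 kW
Heat removed = 15.153 kW

Q_out = 15.2 kW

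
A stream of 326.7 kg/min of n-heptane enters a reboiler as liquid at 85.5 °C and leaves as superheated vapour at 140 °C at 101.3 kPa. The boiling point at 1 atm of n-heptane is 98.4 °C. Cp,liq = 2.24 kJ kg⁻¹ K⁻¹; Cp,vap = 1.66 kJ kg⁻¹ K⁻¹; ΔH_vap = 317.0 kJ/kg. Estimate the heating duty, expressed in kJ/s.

liquid 85.5→98.4 °C: 28.896 kJ/kg
vaporisation at 98.4 °C: 317 kJ/kg
vapour 98.4→140 °C: 69.056 kJ/kg
Δh = 28.896 + 317 + 69.056 = 414.95 kJ/kg
Q = ṁ·Δh = 326.7 kg/min × 414.95 kJ/kg = 135560 kJ/min
|Q| = 2259.4 kW

Q = 2260 kJ/s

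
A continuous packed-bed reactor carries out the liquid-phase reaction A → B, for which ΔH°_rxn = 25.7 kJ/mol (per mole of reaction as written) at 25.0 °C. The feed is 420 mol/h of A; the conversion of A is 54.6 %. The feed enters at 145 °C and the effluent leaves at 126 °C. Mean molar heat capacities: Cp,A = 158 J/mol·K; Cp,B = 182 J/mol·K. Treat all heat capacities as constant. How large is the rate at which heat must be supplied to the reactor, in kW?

Q_in = 1.44 kW

Extent of reaction ξ = 0.546 × 420 = 229.32 mol/h
Reaction term: ξ·ΔH°_rxn = 229.32 × 25.7 = 5893.5 kJ/h
Sensible, feed 145→25 °C: -7963.2 kJ/h
Outlet flows (mol/h): A 190.68, B 229.32
Sensible, products 25→126 °C: 7258.2 kJ/h
Q = ΔH = 5188.6 kJ/h = 1.4413 kW
Heat supplied = 1.4413 kW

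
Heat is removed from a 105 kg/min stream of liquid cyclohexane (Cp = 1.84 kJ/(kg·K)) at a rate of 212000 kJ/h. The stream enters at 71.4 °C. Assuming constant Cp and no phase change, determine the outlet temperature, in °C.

Q = 212000 kJ/h = 3533.3 kJ/min
ΔT = Q/(ṁ·Cp) = 3533.3/(105×1.84) = 18.288 K
T_out = 71.4 − 18.288 = 53.112 °C

T_out = 53.1 °C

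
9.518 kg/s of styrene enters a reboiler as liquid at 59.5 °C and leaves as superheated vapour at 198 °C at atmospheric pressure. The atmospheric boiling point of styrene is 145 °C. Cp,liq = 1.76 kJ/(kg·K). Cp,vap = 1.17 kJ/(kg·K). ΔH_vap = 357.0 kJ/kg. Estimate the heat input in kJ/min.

Q = 325000 kJ/min

liquid 59.5→145 °C: 150.48 kJ/kg
vaporisation at 145 °C: 357 kJ/kg
vapour 145→198 °C: 62.01 kJ/kg
Δh = 150.48 + 357 + 62.01 = 569.49 kJ/kg
Q = ṁ·Δh = 9.518 kg/s × 569.49 kJ/kg = 5420.4 kJ/s
|Q| = 5420.4 kW = 325220 kJ/min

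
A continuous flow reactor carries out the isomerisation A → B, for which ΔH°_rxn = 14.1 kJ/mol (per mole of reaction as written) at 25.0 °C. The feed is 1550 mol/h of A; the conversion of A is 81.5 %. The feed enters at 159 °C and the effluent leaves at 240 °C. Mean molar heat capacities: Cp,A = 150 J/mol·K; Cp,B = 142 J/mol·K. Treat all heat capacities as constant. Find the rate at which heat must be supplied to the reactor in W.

Q_in = 9580 W

Extent of reaction ξ = 0.815 × 1550 = 1263.2 mol/h
Reaction term: ξ·ΔH°_rxn = 1263.2 × 14.1 = 17812 kJ/h
Sensible, feed 159→25 °C: -31155 kJ/h
Outlet flows (mol/h): A 286.75, B 1263.2
Sensible, products 25→240 °C: 47815 kJ/h
Q = ΔH = 34472 kJ/h = 9.5754 kW
Heat supplied = 9575.4 W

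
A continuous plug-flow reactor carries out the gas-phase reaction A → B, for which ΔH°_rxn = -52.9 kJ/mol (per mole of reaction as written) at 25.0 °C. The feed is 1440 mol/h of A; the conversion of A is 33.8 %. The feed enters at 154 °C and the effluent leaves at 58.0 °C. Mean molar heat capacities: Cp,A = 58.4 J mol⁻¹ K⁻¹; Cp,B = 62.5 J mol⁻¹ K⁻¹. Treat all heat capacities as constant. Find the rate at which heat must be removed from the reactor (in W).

Q_out = 9380 W

Extent of reaction ξ = 0.338 × 1440 = 486.72 mol/h
Reaction term: ξ·ΔH°_rxn = 486.72 × -52.9 = -25747 kJ/h
Sensible, feed 154→25 °C: -10848 kJ/h
Outlet flows (mol/h): A 953.28, B 486.72
Sensible, products 25→58.0 °C: 2841 kJ/h
Q = ΔH = -33755 kJ/h = -9.3763 kW
Heat removed = 9376.3 W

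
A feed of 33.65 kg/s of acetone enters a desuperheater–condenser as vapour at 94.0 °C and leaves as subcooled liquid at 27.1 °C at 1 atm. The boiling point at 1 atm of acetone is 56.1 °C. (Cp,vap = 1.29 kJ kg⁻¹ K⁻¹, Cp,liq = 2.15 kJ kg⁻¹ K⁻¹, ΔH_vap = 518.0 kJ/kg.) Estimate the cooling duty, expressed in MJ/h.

Q_c = 76200 MJ/h

vapour 94.0→56.1 °C: -48.891 kJ/kg
condensation at 56.1 °C: -518 kJ/kg
liquid 56.1→27.1 °C: -62.35 kJ/kg
Δh = -48.891 + -518 + -62.35 = -629.24 kJ/kg
Q = ṁ·Δh = 33.65 kg/s × -629.24 kJ/kg = -21174 kJ/s
|Q| = 21174 kW = 76226 MJ/h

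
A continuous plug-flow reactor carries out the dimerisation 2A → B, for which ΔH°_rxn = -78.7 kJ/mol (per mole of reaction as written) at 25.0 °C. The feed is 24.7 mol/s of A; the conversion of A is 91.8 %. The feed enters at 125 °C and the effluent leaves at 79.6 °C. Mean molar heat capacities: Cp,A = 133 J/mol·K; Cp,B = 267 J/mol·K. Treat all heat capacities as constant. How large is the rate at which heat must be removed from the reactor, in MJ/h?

Extent of reaction ξ = 0.918 × 24.7 / 2 = 11.337 mol/s
Reaction term: ξ·ΔH°_rxn = 11.337 × -78.7 = -892.25 kJ/s
Sensible, feed 125→25 °C: -328.51 kJ/s
Outlet flows (mol/s): A 2.0254, B 11.337
Sensible, products 25→79.6 °C: 179.99 kJ/s
Q = ΔH = -1040.8 kJ/s = -1040.8 kW
Heat removed = 3746.8 MJ/h

Q_out = 3750 MJ/h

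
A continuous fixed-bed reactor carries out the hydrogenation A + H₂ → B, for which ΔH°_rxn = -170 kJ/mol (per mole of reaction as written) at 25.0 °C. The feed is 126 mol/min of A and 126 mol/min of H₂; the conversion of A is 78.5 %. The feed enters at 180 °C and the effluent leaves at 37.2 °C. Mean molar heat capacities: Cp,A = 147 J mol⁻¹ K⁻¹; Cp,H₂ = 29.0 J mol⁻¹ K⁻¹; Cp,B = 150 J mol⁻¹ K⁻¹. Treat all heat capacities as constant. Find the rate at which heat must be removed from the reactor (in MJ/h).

Extent of reaction ξ = 0.785 × 126 = 98.91 mol/min
Reaction term: ξ·ΔH°_rxn = 98.91 × -170 = -16815 kJ/min
Sensible, feed 180→25 °C: -3437.3 kJ/min
Outlet flows (mol/min): A 27.09, H₂ 27.09, B 98.91
Sensible, products 25→37.2 °C: 239.17 kJ/min
Q = ΔH = -20013 kJ/min = -333.55 kW
Heat removed = 1200.8 MJ/h

Q_out = 1200 MJ/h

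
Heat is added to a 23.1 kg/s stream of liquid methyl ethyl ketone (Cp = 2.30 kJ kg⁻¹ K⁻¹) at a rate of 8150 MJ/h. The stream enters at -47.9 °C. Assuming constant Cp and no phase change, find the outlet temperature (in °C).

T_out = -5.29 °C

Q = 8150 MJ/h = 2263.9 kJ/s
ΔT = Q/(ṁ·Cp) = 2263.9/(23.1×2.30) = 42.61 K
T_out = -47.9 + 42.61 = -5.2896 °C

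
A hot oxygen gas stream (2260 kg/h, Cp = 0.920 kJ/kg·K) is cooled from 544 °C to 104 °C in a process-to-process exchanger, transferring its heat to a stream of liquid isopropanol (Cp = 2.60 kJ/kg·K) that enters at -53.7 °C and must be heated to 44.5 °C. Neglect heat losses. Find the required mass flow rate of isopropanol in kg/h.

ṁ_c = 3580 kg/h

Heat released by hot stream: Q = 2260 × 0.920 × (544 − 104) = 914850 kJ/h
Energy balance on cold side (adiabatic exchanger): Q = ṁ_c·Cp_c·(T_c,out − T_c,in)
ṁ_c = 914850 / [2.60 × (44.5 − -53.7)] = 3583.1 kg/h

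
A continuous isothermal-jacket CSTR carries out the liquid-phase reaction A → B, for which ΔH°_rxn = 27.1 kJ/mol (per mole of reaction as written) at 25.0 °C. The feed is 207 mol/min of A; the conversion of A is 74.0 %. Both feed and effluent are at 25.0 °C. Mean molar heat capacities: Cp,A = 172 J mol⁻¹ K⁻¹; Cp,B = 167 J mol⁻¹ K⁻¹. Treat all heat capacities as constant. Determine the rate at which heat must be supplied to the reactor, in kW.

Extent of reaction ξ = 0.740 × 207 = 153.18 mol/min
Reaction term: ξ·ΔH°_rxn = 153.18 × 27.1 = 4151.2 kJ/min
Q = ΔH = 4151.2 kJ/min = 69.186 kW
Heat supplied = 69.186 kW

Q_in = 69.2 kW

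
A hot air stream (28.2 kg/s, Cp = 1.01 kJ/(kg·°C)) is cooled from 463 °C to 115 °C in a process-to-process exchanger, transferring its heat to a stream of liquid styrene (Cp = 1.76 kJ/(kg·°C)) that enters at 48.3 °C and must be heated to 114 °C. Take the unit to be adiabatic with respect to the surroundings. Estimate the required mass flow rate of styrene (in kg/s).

Heat released by hot stream: Q = 28.2 × 1.01 × (463 − 115) = 9911.7 kJ/s
Energy balance on cold side (adiabatic exchanger): Q = ṁ_c·Cp_c·(T_c,out − T_c,in)
ṁ_c = 9911.7 / [1.76 × (114 − 48.3)] = 85.718 kg/s

ṁ_c = 85.7 kg/s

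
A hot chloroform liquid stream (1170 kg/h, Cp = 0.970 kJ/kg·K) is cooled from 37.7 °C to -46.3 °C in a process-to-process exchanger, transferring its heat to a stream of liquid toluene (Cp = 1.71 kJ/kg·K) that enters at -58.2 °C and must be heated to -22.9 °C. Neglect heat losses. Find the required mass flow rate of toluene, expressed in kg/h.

ṁ_c = 1580 kg/h

Heat released by hot stream: Q = 1170 × 0.970 × (37.7 − -46.3) = 95332 kJ/h
Energy balance on cold side (adiabatic exchanger): Q = ṁ_c·Cp_c·(T_c,out − T_c,in)
ṁ_c = 95332 / [1.71 × (-22.9 − -58.2)] = 1579.3 kg/h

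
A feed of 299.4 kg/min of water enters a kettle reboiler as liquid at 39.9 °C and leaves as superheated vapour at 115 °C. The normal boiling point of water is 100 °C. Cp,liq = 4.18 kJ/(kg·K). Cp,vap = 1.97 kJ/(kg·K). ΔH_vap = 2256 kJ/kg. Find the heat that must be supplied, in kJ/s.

liquid 39.9→100 °C: 251.22 kJ/kg
vaporisation at 100 °C: 2256 kJ/kg
vapour 100→115 °C: 29.55 kJ/kg
Δh = 251.22 + 2256 + 29.55 = 2536.8 kJ/kg
Q = ṁ·Δh = 299.4 kg/min × 2536.8 kJ/kg = 759510 kJ/min
|Q| = 12658 kW

Q = 12700 kJ/s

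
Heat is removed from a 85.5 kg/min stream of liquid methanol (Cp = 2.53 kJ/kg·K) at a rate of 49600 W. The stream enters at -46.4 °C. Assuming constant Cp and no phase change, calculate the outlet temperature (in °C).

Q = 49600 W = 2976 kJ/min
ΔT = Q/(ṁ·Cp) = 2976/(85.5×2.53) = 13.758 K
T_out = -46.4 − 13.758 = -60.158 °C

T_out = -60.2 °C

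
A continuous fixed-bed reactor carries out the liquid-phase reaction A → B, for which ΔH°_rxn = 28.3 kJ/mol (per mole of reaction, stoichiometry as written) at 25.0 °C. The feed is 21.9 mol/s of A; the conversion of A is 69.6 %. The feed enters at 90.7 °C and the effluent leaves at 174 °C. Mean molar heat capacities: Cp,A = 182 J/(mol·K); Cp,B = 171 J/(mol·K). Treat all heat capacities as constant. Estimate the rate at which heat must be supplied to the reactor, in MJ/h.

Extent of reaction ξ = 0.696 × 21.9 = 15.242 mol/s
Reaction term: ξ·ΔH°_rxn = 15.242 × 28.3 = 431.36 kJ/s
Sensible, feed 90.7→25 °C: -261.87 kJ/s
Outlet flows (mol/s): A 6.6576, B 15.242
Sensible, products 25→174 °C: 568.9 kJ/s
Q = ΔH = 738.39 kJ/s = 738.39 kW
Heat supplied = 2658.2 MJ/h

Q_in = 2660 MJ/h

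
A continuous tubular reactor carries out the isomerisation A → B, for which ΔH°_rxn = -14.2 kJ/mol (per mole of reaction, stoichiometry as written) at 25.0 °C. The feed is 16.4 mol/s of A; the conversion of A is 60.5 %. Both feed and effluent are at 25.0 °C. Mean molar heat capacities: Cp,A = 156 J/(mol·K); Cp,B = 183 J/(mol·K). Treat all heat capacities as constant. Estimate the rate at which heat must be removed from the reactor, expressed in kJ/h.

Q_out = 507000 kJ/h

Extent of reaction ξ = 0.605 × 16.4 = 9.922 mol/s
Reaction term: ξ·ΔH°_rxn = 9.922 × -14.2 = -140.89 kJ/s
Q = ΔH = -140.89 kJ/s = -140.89 kW
Heat removed = 507210 kJ/h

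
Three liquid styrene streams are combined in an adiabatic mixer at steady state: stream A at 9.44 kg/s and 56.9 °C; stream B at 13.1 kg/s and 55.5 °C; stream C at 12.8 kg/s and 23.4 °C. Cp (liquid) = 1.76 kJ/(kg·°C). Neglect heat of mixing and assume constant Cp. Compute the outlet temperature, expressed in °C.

T_out = 44.2 °C

Energy balance with Q = 0: Σ ṁᵢCp,ᵢ(T_out − Tᵢ) = 0
T_out = Σ ṁᵢCp,ᵢTᵢ / Σ ṁᵢCp,ᵢ
      = 2752.1 / 62.198 = 44.247 °C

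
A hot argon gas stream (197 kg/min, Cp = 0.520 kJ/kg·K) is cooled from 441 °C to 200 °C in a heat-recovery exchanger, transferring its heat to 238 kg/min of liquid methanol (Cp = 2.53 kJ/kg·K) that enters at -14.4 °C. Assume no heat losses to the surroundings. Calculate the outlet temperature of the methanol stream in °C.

Heat released by hot stream: Q = 197 × 0.520 × (441 − 200) = 24688 kJ/min
Energy balance on cold side (adiabatic exchanger): Q = ṁ_c·Cp_c·(T_c,out − T_c,in)
T_c,out = -14.4 + 24688/(238 × 2.53) = 26.6 °C

T_c,out = 26.6 °C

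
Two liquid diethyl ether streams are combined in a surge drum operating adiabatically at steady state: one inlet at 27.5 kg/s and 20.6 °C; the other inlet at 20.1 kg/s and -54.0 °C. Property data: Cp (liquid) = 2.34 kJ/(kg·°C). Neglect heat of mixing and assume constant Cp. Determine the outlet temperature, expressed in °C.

T_out = -10.9 °C

Adiabatic, steady state ⇒ Σ ṁᵢCp,ᵢ(T_out − Tᵢ) = 0
T_out = Σ ṁᵢCp,ᵢTᵢ / Σ ṁᵢCp,ᵢ
      = -1214.2 / 111.38 = -10.901 °C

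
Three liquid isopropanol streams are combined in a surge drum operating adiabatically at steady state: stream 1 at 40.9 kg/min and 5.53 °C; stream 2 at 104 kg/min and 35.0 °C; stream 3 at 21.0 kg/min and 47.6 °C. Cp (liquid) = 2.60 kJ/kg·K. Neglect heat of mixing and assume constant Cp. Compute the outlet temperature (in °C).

Adiabatic, steady state ⇒ Σ ṁᵢCp,ᵢ(T_out − Tᵢ) = 0
Σ ṁᵢCp,ᵢTᵢ = 40.9×2.60×5.53 + 104×2.60×35.0 + 21.0×2.60×47.6 = 12651
Σ ṁᵢCp,ᵢ = 40.9×2.60 + 104×2.60 + 21.0×2.60 = 431.34
T_out = 12651 / 431.34 = 29.33 °C

T_out = 29.3 °C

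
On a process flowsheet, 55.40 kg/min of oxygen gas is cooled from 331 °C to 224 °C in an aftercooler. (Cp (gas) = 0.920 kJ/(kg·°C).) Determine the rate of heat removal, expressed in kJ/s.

Q_c = 90.9 kJ/s

Q = ṁ·Cp·ΔT = 55.40 × 0.920 × (224 − 331) = -5453.6 kJ/min
Converting: 5453.6 / 60 s = 90.893 kW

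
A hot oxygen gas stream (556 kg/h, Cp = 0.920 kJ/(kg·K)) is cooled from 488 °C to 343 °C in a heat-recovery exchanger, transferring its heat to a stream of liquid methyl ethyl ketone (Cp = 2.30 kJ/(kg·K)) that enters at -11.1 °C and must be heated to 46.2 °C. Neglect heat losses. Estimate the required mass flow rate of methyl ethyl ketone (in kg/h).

ṁ_c = 563 kg/h

Heat released by hot stream: Q = 556 × 0.920 × (488 − 343) = 74170 kJ/h
Energy balance on cold side (adiabatic exchanger): Q = ṁ_c·Cp_c·(T_c,out − T_c,in)
ṁ_c = 74170 / [2.30 × (46.2 − -11.1)] = 562.79 kg/h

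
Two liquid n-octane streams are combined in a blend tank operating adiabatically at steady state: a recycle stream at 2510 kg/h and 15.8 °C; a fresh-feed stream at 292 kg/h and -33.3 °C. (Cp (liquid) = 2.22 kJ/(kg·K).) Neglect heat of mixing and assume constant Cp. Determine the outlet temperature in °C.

T_out = 10.7 °C

Energy balance with Q = 0: Σ ṁᵢCp,ᵢ(T_out − Tᵢ) = 0
T_out = Σ ṁᵢCp,ᵢTᵢ / Σ ṁᵢCp,ᵢ
      = 66454 / 6220.4 = 10.683 °C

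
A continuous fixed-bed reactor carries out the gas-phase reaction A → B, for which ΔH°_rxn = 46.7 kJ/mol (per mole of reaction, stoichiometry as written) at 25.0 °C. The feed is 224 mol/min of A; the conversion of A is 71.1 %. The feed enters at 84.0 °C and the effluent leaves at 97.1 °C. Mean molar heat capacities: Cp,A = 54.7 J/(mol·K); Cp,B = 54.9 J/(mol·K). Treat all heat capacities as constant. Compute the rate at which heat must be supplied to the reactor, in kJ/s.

Extent of reaction ξ = 0.711 × 224 = 159.26 mol/min
Reaction term: ξ·ΔH°_rxn = 159.26 × 46.7 = 7437.6 kJ/min
Sensible, feed 84.0→25 °C: -722.92 kJ/min
Outlet flows (mol/min): A 64.736, B 159.26
Sensible, products 25→97.1 °C: 885.72 kJ/min
Q = ΔH = 7600.4 kJ/min = 126.67 kW
Heat supplied = 126.67 kJ/s

Q_in = 127 kJ/s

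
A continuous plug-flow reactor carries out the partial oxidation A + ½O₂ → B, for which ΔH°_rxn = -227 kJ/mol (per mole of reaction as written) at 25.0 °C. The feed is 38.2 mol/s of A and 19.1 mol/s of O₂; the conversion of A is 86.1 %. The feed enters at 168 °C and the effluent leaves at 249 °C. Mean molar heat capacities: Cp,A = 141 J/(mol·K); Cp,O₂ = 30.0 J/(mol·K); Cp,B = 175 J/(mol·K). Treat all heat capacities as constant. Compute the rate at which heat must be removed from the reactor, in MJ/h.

Extent of reaction ξ = 0.861 × 38.2 = 32.89 mol/s
Reaction term: ξ·ΔH°_rxn = 32.89 × -227 = -7466.1 kJ/s
Sensible, feed 168→25 °C: -852.17 kJ/s
Outlet flows (mol/s): A 5.3098, O₂ 2.6549, B 32.89
Sensible, products 25→249 °C: 1474.8 kJ/s
Q = ΔH = -6843.4 kJ/s = -6843.4 kW
Heat removed = 24636 MJ/h

Q_out = 24600 MJ/h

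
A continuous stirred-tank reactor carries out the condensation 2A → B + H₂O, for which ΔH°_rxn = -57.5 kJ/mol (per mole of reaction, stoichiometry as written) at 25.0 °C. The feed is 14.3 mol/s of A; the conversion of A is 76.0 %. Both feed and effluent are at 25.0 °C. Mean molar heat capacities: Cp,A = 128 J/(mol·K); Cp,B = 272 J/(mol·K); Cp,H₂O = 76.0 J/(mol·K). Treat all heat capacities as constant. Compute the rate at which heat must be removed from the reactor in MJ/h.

Extent of reaction ξ = 0.760 × 14.3 / 2 = 5.434 mol/s
Reaction term: ξ·ΔH°_rxn = 5.434 × -57.5 = -312.45 kJ/s
Q = ΔH = -312.45 kJ/s = -312.45 kW
Heat removed = 1124.8 MJ/h

Q_out = 1120 MJ/h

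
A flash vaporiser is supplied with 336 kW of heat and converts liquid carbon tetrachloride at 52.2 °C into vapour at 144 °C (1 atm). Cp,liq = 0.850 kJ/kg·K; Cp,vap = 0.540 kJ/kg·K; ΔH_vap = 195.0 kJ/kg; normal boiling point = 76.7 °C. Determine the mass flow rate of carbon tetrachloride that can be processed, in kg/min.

Δh = 0.850×(76.7−52.2) + 195.0 + 0.540×(144−76.7) = 252.17 kJ/kg
Q = 336 kW = 336 kJ/s = 20160 kJ/min
ṁ = Q/Δh = 20160 / 252.17 = 79.947 kg/min

ṁ = 79.9 kg/min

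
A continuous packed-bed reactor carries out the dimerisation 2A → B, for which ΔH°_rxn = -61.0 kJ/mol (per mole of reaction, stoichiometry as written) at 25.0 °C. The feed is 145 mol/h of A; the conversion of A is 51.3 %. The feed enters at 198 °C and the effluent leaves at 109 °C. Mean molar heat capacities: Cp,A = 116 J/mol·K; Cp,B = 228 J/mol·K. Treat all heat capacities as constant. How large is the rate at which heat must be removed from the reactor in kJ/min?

Q_out = 63.0 kJ/min

Extent of reaction ξ = 0.513 × 145 / 2 = 37.193 mol/h
Reaction term: ξ·ΔH°_rxn = 37.193 × -61.0 = -2268.7 kJ/h
Sensible, feed 198→25 °C: -2909.9 kJ/h
Outlet flows (mol/h): A 70.615, B 37.193
Sensible, products 25→109 °C: 1400.4 kJ/h
Q = ΔH = -3778.2 kJ/h = -1.0495 kW
Heat removed = 62.97 kJ/min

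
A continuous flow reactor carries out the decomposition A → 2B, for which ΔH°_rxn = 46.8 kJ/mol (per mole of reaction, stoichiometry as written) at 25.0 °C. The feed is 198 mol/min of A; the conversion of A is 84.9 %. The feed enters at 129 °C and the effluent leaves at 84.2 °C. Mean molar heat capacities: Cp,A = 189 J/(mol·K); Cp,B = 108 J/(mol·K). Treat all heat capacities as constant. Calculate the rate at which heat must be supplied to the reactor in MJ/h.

Q_in = 388 MJ/h

Extent of reaction ξ = 0.849 × 198 = 168.1 mol/min
Reaction term: ξ·ΔH°_rxn = 168.1 × 46.8 = 7867.2 kJ/min
Sensible, feed 129→25 °C: -3891.9 kJ/min
Outlet flows (mol/min): A 29.898, B 336.2
Sensible, products 25→84.2 °C: 2484.1 kJ/min
Q = ΔH = 6459.4 kJ/min = 107.66 kW
Heat supplied = 387.56 MJ/h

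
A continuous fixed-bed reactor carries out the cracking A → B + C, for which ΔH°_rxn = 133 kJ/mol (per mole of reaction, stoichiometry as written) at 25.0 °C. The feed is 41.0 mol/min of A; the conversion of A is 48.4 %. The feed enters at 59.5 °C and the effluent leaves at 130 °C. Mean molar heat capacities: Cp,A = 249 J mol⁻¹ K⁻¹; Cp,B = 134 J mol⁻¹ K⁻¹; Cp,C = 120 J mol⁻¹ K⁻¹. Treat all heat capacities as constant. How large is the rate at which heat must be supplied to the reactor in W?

Extent of reaction ξ = 0.484 × 41.0 = 19.844 mol/min
Reaction term: ξ·ΔH°_rxn = 19.844 × 133 = 2639.3 kJ/min
Sensible, feed 59.5→25 °C: -352.21 kJ/min
Outlet flows (mol/min): A 21.156, B 19.844, C 19.844
Sensible, products 25→130 °C: 1082.4 kJ/min
Q = ΔH = 3369.4 kJ/min = 56.157 kW
Heat supplied = 56157 W

Q_in = 56200 W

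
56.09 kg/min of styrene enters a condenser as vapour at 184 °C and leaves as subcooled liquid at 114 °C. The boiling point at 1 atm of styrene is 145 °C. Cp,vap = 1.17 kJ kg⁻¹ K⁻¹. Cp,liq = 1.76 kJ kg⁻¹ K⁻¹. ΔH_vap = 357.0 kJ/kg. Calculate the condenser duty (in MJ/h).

Q_c = 1540 MJ/h

vapour 184→145 °C: -45.63 kJ/kg
condensation at 145 °C: -357 kJ/kg
liquid 145→114 °C: -54.56 kJ/kg
Δh = -45.63 + -357 + -54.56 = -457.19 kJ/kg
Q = ṁ·Δh = 56.09 kg/min × -457.19 kJ/kg = -25644 kJ/min
|Q| = 427.4 kW = 1538.6 MJ/h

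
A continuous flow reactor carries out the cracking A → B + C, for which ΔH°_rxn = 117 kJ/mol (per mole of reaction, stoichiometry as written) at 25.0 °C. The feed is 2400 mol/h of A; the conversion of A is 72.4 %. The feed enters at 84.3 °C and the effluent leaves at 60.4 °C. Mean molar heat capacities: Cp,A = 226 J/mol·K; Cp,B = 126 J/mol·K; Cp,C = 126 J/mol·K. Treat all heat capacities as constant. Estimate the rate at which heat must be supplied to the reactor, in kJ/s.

Q_in = 53.3 kJ/s

Extent of reaction ξ = 0.724 × 2400 = 1737.6 mol/h
Reaction term: ξ·ΔH°_rxn = 1737.6 × 117 = 203300 kJ/h
Sensible, feed 84.3→25 °C: -32164 kJ/h
Outlet flows (mol/h): A 662.4, B 1737.6, C 1737.6
Sensible, products 25→60.4 °C: 20800 kJ/h
Q = ΔH = 191940 kJ/h = 53.315 kW
Heat supplied = 53.315 kJ/s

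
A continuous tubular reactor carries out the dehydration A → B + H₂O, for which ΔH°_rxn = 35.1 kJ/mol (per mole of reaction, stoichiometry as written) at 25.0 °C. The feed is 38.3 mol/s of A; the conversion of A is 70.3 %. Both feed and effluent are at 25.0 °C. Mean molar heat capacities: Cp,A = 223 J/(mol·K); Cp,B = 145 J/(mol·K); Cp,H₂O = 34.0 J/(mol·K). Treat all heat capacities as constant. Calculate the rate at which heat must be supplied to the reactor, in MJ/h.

Q_in = 3400 MJ/h

Extent of reaction ξ = 0.703 × 38.3 = 26.925 mol/s
Reaction term: ξ·ΔH°_rxn = 26.925 × 35.1 = 945.06 kJ/s
Q = ΔH = 945.06 kJ/s = 945.06 kW
Heat supplied = 3402.2 MJ/h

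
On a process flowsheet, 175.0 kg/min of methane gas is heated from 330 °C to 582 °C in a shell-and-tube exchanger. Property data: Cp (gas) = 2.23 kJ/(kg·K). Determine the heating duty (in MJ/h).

Q = ṁ·Cp·ΔT = 175.0 × 2.23 × (582 − 330) = 98343 kJ/min
Converting: 98343 / 60 s = 1639 kW
Heating duty = 5900.6 MJ/h

Q = 5900 MJ/h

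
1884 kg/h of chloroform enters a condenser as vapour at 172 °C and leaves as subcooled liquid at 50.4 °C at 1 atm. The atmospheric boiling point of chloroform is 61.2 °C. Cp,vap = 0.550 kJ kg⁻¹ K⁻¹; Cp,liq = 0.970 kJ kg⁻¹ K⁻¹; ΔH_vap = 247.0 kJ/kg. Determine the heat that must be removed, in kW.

vapour 172→61.2 °C: -60.94 kJ/kg
condensation at 61.2 °C: -247 kJ/kg
liquid 61.2→50.4 °C: -10.476 kJ/kg
Δh = -60.94 + -247 + -10.476 = -318.42 kJ/kg
Q = ṁ·Δh = 1884 kg/h × -318.42 kJ/kg = -599900 kJ/h
|Q| = 166.64 kW

Q_c = 167 kW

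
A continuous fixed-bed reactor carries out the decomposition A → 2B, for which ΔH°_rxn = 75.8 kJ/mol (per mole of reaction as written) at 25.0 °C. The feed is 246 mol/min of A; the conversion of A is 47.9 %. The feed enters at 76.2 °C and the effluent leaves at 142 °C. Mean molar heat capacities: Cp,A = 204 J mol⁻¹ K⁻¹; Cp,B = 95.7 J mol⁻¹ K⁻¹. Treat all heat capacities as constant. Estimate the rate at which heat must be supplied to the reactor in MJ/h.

Extent of reaction ξ = 0.479 × 246 = 117.83 mol/min
Reaction term: ξ·ΔH°_rxn = 117.83 × 75.8 = 8931.8 kJ/min
Sensible, feed 76.2→25 °C: -2569.4 kJ/min
Outlet flows (mol/min): A 128.17, B 235.67
Sensible, products 25→142 °C: 5697.8 kJ/min
Q = ΔH = 12060 kJ/min = 201 kW
Heat supplied = 723.61 MJ/h

Q_in = 724 MJ/h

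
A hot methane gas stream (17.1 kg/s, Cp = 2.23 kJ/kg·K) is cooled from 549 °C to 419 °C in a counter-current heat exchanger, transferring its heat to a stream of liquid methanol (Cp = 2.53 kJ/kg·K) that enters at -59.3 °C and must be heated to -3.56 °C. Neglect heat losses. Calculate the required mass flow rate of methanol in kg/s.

Heat released by hot stream: Q = 17.1 × 2.23 × (549 − 419) = 4957.3 kJ/s
Energy balance on cold side (adiabatic exchanger): Q = ṁ_c·Cp_c·(T_c,out − T_c,in)
ṁ_c = 4957.3 / [2.53 × (-3.56 − -59.3)] = 35.153 kg/s

ṁ_c = 35.2 kg/s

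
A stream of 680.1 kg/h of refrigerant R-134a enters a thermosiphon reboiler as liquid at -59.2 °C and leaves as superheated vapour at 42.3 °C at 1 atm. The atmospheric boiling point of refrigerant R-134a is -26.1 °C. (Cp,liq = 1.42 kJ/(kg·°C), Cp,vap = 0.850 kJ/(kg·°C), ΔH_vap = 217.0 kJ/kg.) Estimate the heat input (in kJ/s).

Q = 60.9 kJ/s

liquid -59.2→-26.1 °C: 47.002 kJ/kg
vaporisation at -26.1 °C: 217 kJ/kg
vapour -26.1→42.3 °C: 58.14 kJ/kg
Δh = 47.002 + 217 + 58.14 = 322.14 kJ/kg
Q = ṁ·Δh = 680.1 kg/h × 322.14 kJ/kg = 219090 kJ/h
|Q| = 60.858 kW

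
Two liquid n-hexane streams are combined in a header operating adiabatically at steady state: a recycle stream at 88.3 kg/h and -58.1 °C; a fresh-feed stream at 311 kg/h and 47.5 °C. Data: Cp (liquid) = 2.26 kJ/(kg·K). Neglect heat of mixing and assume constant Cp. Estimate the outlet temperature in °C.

Adiabatic, steady state ⇒ Σ ṁᵢCp,ᵢ(T_out − Tᵢ) = 0
Σ ṁᵢCp,ᵢTᵢ = 88.3×2.26×-58.1 + 311×2.26×47.5 = 21792
Σ ṁᵢCp,ᵢ = 88.3×2.26 + 311×2.26 = 902.42
T_out = 21792 / 902.42 = 24.148 °C

T_out = 24.1 °C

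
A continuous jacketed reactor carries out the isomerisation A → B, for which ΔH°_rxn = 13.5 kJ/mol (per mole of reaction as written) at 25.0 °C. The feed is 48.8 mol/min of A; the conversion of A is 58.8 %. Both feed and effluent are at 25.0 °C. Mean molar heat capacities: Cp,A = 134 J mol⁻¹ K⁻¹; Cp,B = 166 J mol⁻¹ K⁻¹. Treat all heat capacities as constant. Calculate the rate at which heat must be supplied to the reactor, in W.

Q_in = 6460 W

Extent of reaction ξ = 0.588 × 48.8 = 28.694 mol/min
Reaction term: ξ·ΔH°_rxn = 28.694 × 13.5 = 387.37 kJ/min
Q = ΔH = 387.37 kJ/min = 6.4562 kW
Heat supplied = 6456.2 W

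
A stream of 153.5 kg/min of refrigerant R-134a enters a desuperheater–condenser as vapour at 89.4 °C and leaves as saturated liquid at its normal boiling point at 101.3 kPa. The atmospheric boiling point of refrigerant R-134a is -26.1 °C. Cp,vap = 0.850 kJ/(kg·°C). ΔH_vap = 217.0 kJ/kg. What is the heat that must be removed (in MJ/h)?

Q_c = 2900 MJ/h

vapour 89.4→-26.1 °C: -98.175 kJ/kg
condensation at -26.1 °C: -217 kJ/kg
Δh = -98.175 + -217 = -315.18 kJ/kg
Q = ṁ·Δh = 153.5 kg/min × -315.18 kJ/kg = -48379 kJ/min
|Q| = 806.32 kW = 2902.8 MJ/h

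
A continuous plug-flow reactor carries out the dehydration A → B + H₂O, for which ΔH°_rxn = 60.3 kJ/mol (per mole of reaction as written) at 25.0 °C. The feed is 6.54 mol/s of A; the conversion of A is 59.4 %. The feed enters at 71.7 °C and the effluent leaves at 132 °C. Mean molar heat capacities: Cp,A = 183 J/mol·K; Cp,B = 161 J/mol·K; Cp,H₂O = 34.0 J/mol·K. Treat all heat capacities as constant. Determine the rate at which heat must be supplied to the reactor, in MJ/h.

Q_in = 1120 MJ/h

Extent of reaction ξ = 0.594 × 6.54 = 3.8848 mol/s
Reaction term: ξ·ΔH°_rxn = 3.8848 × 60.3 = 234.25 kJ/s
Sensible, feed 71.7→25 °C: -55.891 kJ/s
Outlet flows (mol/s): A 2.6552, B 3.8848, H₂O 3.8848
Sensible, products 25→132 °C: 133.05 kJ/s
Q = ΔH = 311.41 kJ/s = 311.41 kW
Heat supplied = 1121.1 MJ/h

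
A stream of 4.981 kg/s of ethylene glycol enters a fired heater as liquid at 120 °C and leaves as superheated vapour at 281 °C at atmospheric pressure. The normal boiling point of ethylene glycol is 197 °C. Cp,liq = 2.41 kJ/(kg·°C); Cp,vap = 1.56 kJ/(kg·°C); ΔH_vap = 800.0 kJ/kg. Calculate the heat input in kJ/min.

liquid 120→197 °C: 185.57 kJ/kg
vaporisation at 197 °C: 800 kJ/kg
vapour 197→281 °C: 131.04 kJ/kg
Δh = 185.57 + 800 + 131.04 = 1116.6 kJ/kg
Q = ṁ·Δh = 4.981 kg/s × 1116.6 kJ/kg = 5561.8 kJ/s
|Q| = 5561.8 kW = 333710 kJ/min

Q = 334000 kJ/min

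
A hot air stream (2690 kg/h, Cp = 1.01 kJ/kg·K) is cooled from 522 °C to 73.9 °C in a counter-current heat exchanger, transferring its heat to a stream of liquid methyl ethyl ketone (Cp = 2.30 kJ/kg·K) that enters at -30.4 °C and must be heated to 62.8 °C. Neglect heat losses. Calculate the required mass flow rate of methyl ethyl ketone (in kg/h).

Heat released by hot stream: Q = 2690 × 1.01 × (522 − 73.9) = 1.2174e+06 kJ/h
Energy balance on cold side (adiabatic exchanger): Q = ṁ_c·Cp_c·(T_c,out − T_c,in)
ṁ_c = 1.2174e+06 / [2.30 × (62.8 − -30.4)] = 5679.4 kg/h

ṁ_c = 5680 kg/h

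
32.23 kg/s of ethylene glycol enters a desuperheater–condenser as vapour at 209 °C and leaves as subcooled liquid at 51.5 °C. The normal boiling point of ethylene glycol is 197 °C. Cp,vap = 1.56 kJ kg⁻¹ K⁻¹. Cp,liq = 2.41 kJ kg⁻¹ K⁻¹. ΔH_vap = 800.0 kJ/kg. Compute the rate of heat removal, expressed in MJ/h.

Q_c = 136000 MJ/h

vapour 209→197 °C: -18.72 kJ/kg
condensation at 197 °C: -800 kJ/kg
liquid 197→51.5 °C: -350.66 kJ/kg
Δh = -18.72 + -800 + -350.66 = -1169.4 kJ/kg
Q = ṁ·Δh = 32.23 kg/s × -1169.4 kJ/kg = -37689 kJ/s
|Q| = 37689 kW = 135680 MJ/h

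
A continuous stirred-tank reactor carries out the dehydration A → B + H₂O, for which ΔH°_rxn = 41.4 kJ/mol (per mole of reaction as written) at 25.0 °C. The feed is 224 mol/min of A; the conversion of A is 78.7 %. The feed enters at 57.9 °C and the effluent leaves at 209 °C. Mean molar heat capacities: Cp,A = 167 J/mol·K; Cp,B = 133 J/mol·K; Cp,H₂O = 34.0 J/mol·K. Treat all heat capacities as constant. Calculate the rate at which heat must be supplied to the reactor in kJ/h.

Q_in = 777000 kJ/h

Extent of reaction ξ = 0.787 × 224 = 176.29 mol/min
Reaction term: ξ·ΔH°_rxn = 176.29 × 41.4 = 7298.3 kJ/min
Sensible, feed 57.9→25 °C: -1230.7 kJ/min
Outlet flows (mol/min): A 47.712, B 176.29, H₂O 176.29
Sensible, products 25→209 °C: 6883.1 kJ/min
Q = ΔH = 12951 kJ/min = 215.84 kW
Heat supplied = 777040 kJ/h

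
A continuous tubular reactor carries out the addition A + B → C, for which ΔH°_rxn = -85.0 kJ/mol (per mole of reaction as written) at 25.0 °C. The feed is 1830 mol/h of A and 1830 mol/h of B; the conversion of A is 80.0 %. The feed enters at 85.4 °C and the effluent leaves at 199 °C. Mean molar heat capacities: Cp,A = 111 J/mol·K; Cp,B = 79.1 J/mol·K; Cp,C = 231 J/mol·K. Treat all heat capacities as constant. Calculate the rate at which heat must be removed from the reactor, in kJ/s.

Q_out = 20.7 kJ/s

Extent of reaction ξ = 0.800 × 1830 = 1464 mol/h
Reaction term: ξ·ΔH°_rxn = 1464 × -85.0 = -124440 kJ/h
Sensible, feed 85.4→25 °C: -21012 kJ/h
Outlet flows (mol/h): A 366, B 366, C 1464
Sensible, products 25→199 °C: 70950 kJ/h
Q = ΔH = -74502 kJ/h = -20.695 kW
Heat removed = 20.695 kJ/s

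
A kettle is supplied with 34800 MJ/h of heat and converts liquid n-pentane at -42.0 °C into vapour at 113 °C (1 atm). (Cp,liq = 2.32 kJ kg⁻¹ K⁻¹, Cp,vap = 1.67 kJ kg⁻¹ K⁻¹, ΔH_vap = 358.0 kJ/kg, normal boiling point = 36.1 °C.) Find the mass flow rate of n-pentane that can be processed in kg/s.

ṁ = 14.5 kg/s

Δh = 2.32×(36.1−-42.0) + 358.0 + 1.67×(113−36.1) = 667.62 kJ/kg
Q = 34800 MJ/h = 9666.7 kJ/s = 9666.7 kJ/s
ṁ = Q/Δh = 9666.7 / 667.62 = 14.479 kg/s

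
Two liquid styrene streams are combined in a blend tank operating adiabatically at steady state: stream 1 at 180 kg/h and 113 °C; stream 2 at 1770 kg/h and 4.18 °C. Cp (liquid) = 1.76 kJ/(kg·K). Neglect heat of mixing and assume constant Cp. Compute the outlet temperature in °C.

T_out = 14.2 °C

Adiabatic, steady state ⇒ Σ ṁᵢCp,ᵢ(T_out − Tᵢ) = 0
T_out = Σ ṁᵢCp,ᵢTᵢ / Σ ṁᵢCp,ᵢ
      = 48820 / 3432 = 14.225 °C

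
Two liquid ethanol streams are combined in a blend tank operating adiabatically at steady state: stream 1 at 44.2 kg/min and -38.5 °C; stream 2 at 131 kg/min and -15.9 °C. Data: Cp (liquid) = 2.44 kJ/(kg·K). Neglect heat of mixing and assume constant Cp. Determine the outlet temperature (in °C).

T_out = -21.6 °C

Adiabatic, steady state ⇒ Σ ṁᵢCp,ᵢ(T_out − Tᵢ) = 0
Σ ṁᵢCp,ᵢTᵢ = 44.2×2.44×-38.5 + 131×2.44×-15.9 = -9234.4
Σ ṁᵢCp,ᵢ = 44.2×2.44 + 131×2.44 = 427.49
T_out = -9234.4 / 427.49 = -21.602 °C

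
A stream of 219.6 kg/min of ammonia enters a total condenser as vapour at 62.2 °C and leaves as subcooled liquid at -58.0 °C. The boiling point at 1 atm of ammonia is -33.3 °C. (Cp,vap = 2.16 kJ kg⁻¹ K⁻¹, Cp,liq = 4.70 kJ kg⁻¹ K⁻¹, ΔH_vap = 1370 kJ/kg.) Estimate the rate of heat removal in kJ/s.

Q_c = 6190 kJ/s

vapour 62.2→-33.3 °C: -206.28 kJ/kg
condensation at -33.3 °C: -1370 kJ/kg
liquid -33.3→-58.0 °C: -116.09 kJ/kg
Δh = -206.28 + -1370 + -116.09 = -1692.4 kJ/kg
Q = ṁ·Δh = 219.6 kg/min × -1692.4 kJ/kg = -371640 kJ/min
|Q| = 6194.1 kW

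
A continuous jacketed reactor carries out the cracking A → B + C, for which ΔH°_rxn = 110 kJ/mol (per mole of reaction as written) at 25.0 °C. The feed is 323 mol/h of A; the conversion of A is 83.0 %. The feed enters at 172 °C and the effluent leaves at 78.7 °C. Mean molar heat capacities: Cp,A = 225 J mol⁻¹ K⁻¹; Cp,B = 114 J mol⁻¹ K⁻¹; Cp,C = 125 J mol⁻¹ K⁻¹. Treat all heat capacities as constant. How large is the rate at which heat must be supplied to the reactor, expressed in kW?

Q_in = 6.36 kW

Extent of reaction ξ = 0.830 × 323 = 268.09 mol/h
Reaction term: ξ·ΔH°_rxn = 268.09 × 110 = 29490 kJ/h
Sensible, feed 172→25 °C: -10683 kJ/h
Outlet flows (mol/h): A 54.91, B 268.09, C 268.09
Sensible, products 25→78.7 °C: 4104.2 kJ/h
Q = ΔH = 22911 kJ/h = 6.3641 kW
Heat supplied = 6.3641 kW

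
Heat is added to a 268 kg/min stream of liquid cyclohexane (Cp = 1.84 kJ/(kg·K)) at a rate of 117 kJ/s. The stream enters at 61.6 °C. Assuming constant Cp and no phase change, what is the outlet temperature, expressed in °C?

Q = 117 kJ/s = 7020 kJ/min
ΔT = Q/(ṁ·Cp) = 7020/(268×1.84) = 14.236 K
T_out = 61.6 + 14.236 = 75.836 °C

T_out = 75.8 °C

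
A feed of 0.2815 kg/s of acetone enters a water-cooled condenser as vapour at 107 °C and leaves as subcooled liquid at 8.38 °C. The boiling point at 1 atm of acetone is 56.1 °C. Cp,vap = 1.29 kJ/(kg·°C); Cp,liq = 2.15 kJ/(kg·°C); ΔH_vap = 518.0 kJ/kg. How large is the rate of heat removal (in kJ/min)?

vapour 107→56.1 °C: -65.661 kJ/kg
condensation at 56.1 °C: -518 kJ/kg
liquid 56.1→8.38 °C: -102.6 kJ/kg
Δh = -65.661 + -518 + -102.6 = -686.26 kJ/kg
Q = ṁ·Δh = 0.2815 kg/s × -686.26 kJ/kg = -193.18 kJ/s
|Q| = 193.18 kW = 11591 kJ/min

Q_c = 11600 kJ/min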